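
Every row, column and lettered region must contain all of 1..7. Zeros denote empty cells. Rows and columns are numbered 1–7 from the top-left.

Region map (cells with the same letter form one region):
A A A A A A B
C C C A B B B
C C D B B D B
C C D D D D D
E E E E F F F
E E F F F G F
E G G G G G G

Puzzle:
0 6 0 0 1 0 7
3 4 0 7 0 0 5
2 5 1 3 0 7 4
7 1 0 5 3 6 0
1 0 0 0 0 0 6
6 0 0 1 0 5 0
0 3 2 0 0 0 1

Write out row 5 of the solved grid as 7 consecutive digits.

row 2, column 3 = 6: row 2 has {3,4,5,7}; col 3 has {1,2}; region has {1,2,3,4,5,7} → only 6 remains.
row 2, column 5 = 2: row 2 has {3,4,5,6,7}; col 5 has {1,3}; region has {3,4,5,7} → only 2 remains.
row 2, column 6 = 1: row 2 has {2,3,4,5,6,7}; col 6 has {5,6,7}; region has {2,3,4,5,7} → only 1 remains.
row 3, column 5 = 6: row 3 has {1,2,3,4,5,7}; col 5 has {1,2,3}; region has {1,2,3,4,5,7} → only 6 remains.
row 4, column 3 = 4: row 4 has {1,3,5,6,7}; col 3 has {1,2,6}; region has {1,3,5,6,7} → only 4 remains.
row 4, column 7 = 2: row 4 has {1,3,4,5,6,7}; col 7 has {1,4,5,6,7}; region has {1,3,4,5,6,7} → only 2 remains.
row 6, column 7 = 3: row 6 has {1,5,6}; col 7 has {1,2,4,5,6,7}; region has {1,6} → only 3 remains.
row 7, column 6 = 4: row 7 has {1,2,3}; col 6 has {1,5,6,7}; region has {1,2,3,5} → only 4 remains.
row 5, column 6 = 2: row 5 has {1,6}; col 6 has {1,4,5,6,7}; region has {1,3,6} → only 2 remains.
row 6, column 3 = 7: row 6 has {1,3,5,6}; col 3 has {1,2,4,6}; region has {1,2,3,6} → only 7 remains.
row 6, column 5 = 4: row 6 has {1,3,5,6,7}; col 5 has {1,2,3,6}; region has {1,2,3,6,7} → only 4 remains.
row 7, column 1 = 5: row 7 has {1,2,3,4}; col 1 has {1,2,3,6,7}; region has {1,6} → only 5 remains.
row 7, column 4 = 6: row 7 has {1,2,3,4,5}; col 4 has {1,3,5,7}; region has {1,2,3,4,5} → only 6 remains.
row 7, column 5 = 7: row 7 has {1,2,3,4,5,6}; col 5 has {1,2,3,4,6}; region has {1,2,3,4,5,6} → only 7 remains.
row 1, column 1 = 4: row 1 has {1,6,7}; col 1 has {1,2,3,5,6,7}; region has {1,6,7} → only 4 remains.
row 1, column 4 = 2: row 1 has {1,4,6,7}; col 4 has {1,3,5,6,7}; region has {1,4,6,7} → only 2 remains.
row 1, column 6 = 3: row 1 has {1,2,4,6,7}; col 6 has {1,2,4,5,6,7}; region has {1,2,4,6,7} → only 3 remains.
row 5, column 2 = 7: row 5 has {1,2,6}; col 2 has {1,3,4,5,6}; region has {1,5,6} → only 7 remains.
row 5, column 3 = 3: row 5 has {1,2,6,7}; col 3 has {1,2,4,6,7}; region has {1,5,6,7} → only 3 remains.
row 5, column 4 = 4: row 5 has {1,2,3,6,7}; col 4 has {1,2,3,5,6,7}; region has {1,3,5,6,7} → only 4 remains.
row 5, column 5 = 5: row 5 has {1,2,3,4,6,7}; col 5 has {1,2,3,4,6,7}; region has {1,2,3,4,6,7} → only 5 remains.

1734526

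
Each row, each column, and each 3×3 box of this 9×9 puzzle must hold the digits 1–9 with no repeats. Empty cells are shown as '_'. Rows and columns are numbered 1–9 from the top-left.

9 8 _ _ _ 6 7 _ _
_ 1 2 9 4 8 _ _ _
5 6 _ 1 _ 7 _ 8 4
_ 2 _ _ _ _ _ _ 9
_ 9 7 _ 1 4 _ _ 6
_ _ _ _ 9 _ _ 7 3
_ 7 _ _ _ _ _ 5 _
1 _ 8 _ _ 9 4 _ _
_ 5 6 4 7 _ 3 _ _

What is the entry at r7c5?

r2c9 = 5 (sole candidate).
r3c3 = 3 (sole candidate).
r3c5 = 2 (sole candidate).
r3c7 = 9 (sole candidate).
r5c8 = 2 (sole candidate).
r6c2 = 4 (sole candidate).
r8c2 = 3 (sole candidate).
r8c8 = 6 (sole candidate).
r9c1 = 2 (sole candidate).
r9c6 = 1 (sole candidate).
r9c8 = 9 (sole candidate).
r9c9 = 8 (sole candidate).
r1c3 = 4 (sole candidate).
r2c1 = 7 (sole candidate).
r2c7 = 6 (sole candidate).
r2c8 = 3 (sole candidate).
r7c1 = 4 (sole candidate).
r7c3 = 9 (sole candidate).
r8c5 = 5 (sole candidate).
r1c5 = 3 (sole candidate).
r1c8 = 1 (sole candidate).
r1c9 = 2 (sole candidate).
r4c8 = 4 (sole candidate).
r7c9 = 1 (sole candidate).
r8c4 = 2 (sole candidate).
r8c9 = 7 (sole candidate).
r1c4 = 5 (sole candidate).
r7c6 = 3 (sole candidate).
r7c7 = 2 (sole candidate).
r4c6 = 5 (sole candidate).
r6c6 = 2 (sole candidate).
r4c3 = 1 (sole candidate).
r4c7 = 8 (sole candidate).
r5c7 = 5 (sole candidate).
r6c3 = 5 (sole candidate).
r6c7 = 1 (sole candidate).
r4c5 = 6 (sole candidate).
r6c4 = 8 (sole candidate).
r7c4 = 6 (sole candidate).
r7c5 = 8: row 7 has {1,2,3,4,5,6,7,9}; col 5 has {1,2,3,4,5,6,7,9}; box has {1,2,3,4,5,6,7,9} → only 8 remains.

8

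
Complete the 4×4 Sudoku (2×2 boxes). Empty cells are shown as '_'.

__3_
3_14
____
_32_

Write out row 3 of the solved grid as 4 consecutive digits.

2143

r1c4 = 2 (sole candidate).
r2c2 = 2 (sole candidate).
r3c3 = 4: row 3 has {}; col 3 has {1,2,3}; box has {2} → only 4 remains.
r4c4 = 1 (sole candidate).
r3c2 = 1: row 3 has {4}; col 2 has {2,3}; box has {3} → only 1 remains.
r3c4 = 3: row 3 has {1,4}; col 4 has {1,2,4}; box has {1,2,4} → only 3 remains.
r4c1 = 4 (sole candidate).
r1c1 = 1 (sole candidate).
r1c2 = 4 (sole candidate).
r3c1 = 2: row 3 has {1,3,4}; col 1 has {1,3,4}; box has {1,3,4} → only 2 remains.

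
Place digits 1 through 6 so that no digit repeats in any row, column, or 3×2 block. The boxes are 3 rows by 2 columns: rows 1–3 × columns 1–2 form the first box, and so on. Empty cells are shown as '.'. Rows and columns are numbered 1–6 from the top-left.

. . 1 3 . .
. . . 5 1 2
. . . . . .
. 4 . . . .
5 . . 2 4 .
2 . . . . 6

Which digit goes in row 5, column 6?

row 1, column 2 = 2 (hidden single in row 1).
row 3, column 3 = 2 (hidden single in row 3).
row 4, column 5 = 2 (hidden single in row 4).
row 3, column 2 = 5 (hidden single in column 2).
row 3, column 1 = 1 (hidden single in row 3).
Singles propagation stalls before the target is settled. Branch on row 1, column 1 (candidates {4,6}).
  Try row 1, column 1 = 6: this forces row 1, column 5=5, row 1, column 6=4, row 2, column 2=3, row 3, column 6=3, row 4, column 1=3, row 5, column 6=1, row 6, column 2=1, row 6, column 4=4; then row 3 has no cell left for 4 — contradiction.
So row 1, column 1 = 4.
row 1, column 6 = 5 (sole candidate).
row 1, column 5 = 6 (sole candidate).
row 3, column 5 = 3 (sole candidate).
row 3, column 6 = 4 (sole candidate).
row 6, column 5 = 5 (sole candidate).
row 3, column 4 = 6 (sole candidate).
row 4, column 4 = 1 (sole candidate).
row 4, column 6 = 3 (sole candidate).
row 5, column 6 = 1: row 5 has {2,4,5}; col 6 has {2,3,4,5,6}; box has {2,3,4,5,6} → only 1 remains.

1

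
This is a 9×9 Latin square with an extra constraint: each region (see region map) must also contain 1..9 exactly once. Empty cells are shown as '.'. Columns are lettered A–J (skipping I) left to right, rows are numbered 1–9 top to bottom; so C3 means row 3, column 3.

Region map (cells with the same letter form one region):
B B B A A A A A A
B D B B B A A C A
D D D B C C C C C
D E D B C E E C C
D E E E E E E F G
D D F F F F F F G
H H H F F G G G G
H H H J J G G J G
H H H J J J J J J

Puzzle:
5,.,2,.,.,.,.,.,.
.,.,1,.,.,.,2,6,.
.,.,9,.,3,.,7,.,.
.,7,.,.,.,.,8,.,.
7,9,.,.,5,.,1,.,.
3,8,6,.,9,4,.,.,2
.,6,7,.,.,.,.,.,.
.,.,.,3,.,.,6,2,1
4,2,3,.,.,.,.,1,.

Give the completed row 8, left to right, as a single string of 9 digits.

C5 = 4 (sole candidate).
G6 = 5 (sole candidate).
H6 = 7 (sole candidate).
B8 = 5: row 8 has {1,2,3,6}; col 2 has {2,6,7,8,9}; region has {2,3,4,6,7} → only 5 remains.
C8 = 8: row 8 has {1,2,3,5,6}; col 3 has {1,2,3,4,6,7,9}; region has {2,3,4,5,6,7} → only 8 remains.
G9 = 9 (sole candidate).
B2 = 4 (sole candidate).
B3 = 1 (sole candidate).
C4 = 5 (sole candidate).
D6 = 1 (sole candidate).
A8 = 9: row 8 has {1,2,3,5,6,8}; col 1 has {3,4,5,7}; region has {2,3,4,5,6,7,8} → only 9 remains.
F8 = 7: row 8 has {1,2,3,5,6,8,9}; col 6 has {4}; region has {1,2,6} → only 7 remains.
B1 = 3 (sole candidate).
G1 = 4 (sole candidate).
A2 = 8 (sole candidate).
E2 = 7 (sole candidate).
A7 = 1 (sole candidate).
G7 = 3 (sole candidate).
E8 = 4: row 8 has {1,2,3,5,6,7,8,9}; col 5 has {3,5,7,9}; region has {1,2,3,9} → only 4 remains.

958347621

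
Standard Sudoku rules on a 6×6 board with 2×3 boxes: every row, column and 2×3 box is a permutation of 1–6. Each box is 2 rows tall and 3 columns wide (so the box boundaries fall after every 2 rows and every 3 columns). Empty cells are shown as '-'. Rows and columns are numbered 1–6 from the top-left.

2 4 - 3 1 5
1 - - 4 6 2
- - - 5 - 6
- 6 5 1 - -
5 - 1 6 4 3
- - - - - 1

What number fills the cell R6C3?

R1C3 = 6: row 1 has {1,2,3,4,5}; col 3 has {1,5}; box has {1,2,4} → only 6 remains.
R2C3 = 3: row 2 has {1,2,4,6}; col 3 has {1,5,6}; box has {1,2,4,6} → only 3 remains.
R4C6 = 4: row 4 has {1,5,6}; col 6 has {1,2,3,5,6}; box has {1,5,6} → only 4 remains.
R5C2 = 2: row 5 has {1,3,4,5,6}; col 2 has {4,6}; box has {1,5} → only 2 remains.
R6C2 = 3: row 6 has {1}; col 2 has {2,4,6}; box has {1,2,5} → only 3 remains.
R6C3 = 4: row 6 has {1,3}; col 3 has {1,3,5,6}; box has {1,2,3,5} → only 4 remains.

4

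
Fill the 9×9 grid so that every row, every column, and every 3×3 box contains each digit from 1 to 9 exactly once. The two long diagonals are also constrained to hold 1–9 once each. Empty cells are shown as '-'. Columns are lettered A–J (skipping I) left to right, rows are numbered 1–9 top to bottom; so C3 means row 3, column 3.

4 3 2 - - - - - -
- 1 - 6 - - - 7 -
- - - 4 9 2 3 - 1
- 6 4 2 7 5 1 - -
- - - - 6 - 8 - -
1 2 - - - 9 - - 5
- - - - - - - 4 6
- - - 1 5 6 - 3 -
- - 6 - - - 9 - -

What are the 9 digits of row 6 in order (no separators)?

123849765

H4 = 9: row 4 has {1,2,4,5,6,7}; col 8 has {3,4,7}; box has {1,5,8} → only 9 remains.
J4 = 3: row 4 has {1,2,4,5,6,7,9}; col 9 has {1,5,6}; box has {1,5,8,9} → only 3 remains.
D5 = 3: row 5 has {6,8}; col 4 has {1,2,4,6}; box has {2,5,6,7,9} → only 3 remains.
H5 = 2: row 5 has {3,6,8}; col 8 has {3,4,7,9}; box has {1,3,5,8,9} → only 2 remains.
D6 = 8: row 6 has {1,2,5,9}; col 4 has {1,2,3,4,6}; box has {2,3,5,6,7,9}; anti-diagonal has {3,5,6,7} → only 8 remains.
E6 = 4: row 6 has {1,2,5,8,9}; col 5 has {5,6,7,9}; box has {2,3,5,6,7,8,9} → only 4 remains.
H6 = 6: row 6 has {1,2,4,5,8,9}; col 8 has {2,3,4,7,9}; box has {1,2,3,5,8,9} → only 6 remains.
A9 = 2: row 9 has {6,9}; col 1 has {1,4}; box has {6}; anti-diagonal has {3,5,6,7,8} → only 2 remains.
D9 = 7: row 9 has {2,6,9}; col 4 has {1,2,3,4,6,8}; box has {1,5,6} → only 7 remains.
J9 = 8: row 9 has {2,6,7,9}; col 9 has {1,3,5,6}; box has {3,4,6,9}; main diagonal has {1,2,3,4,6,9} → only 8 remains.
D1 = 5: row 1 has {2,3,4}; col 4 has {1,2,3,4,6,7,8}; box has {2,4,6,9} → only 5 remains.
G1 = 6: row 1 has {2,3,4,5}; col 7 has {1,3,8,9}; box has {1,3,7} → only 6 remains.
H1 = 8: row 1 has {2,3,4,5,6}; col 8 has {2,3,4,6,7,9}; box has {1,3,6,7} → only 8 remains.
J1 = 9: row 1 has {2,3,4,5,6,8}; col 9 has {1,3,5,6,8}; box has {1,3,6,7,8}; anti-diagonal has {2,3,5,6,7,8} → only 9 remains.
H3 = 5: row 3 has {1,2,3,4,9}; col 8 has {2,3,4,6,7,8,9}; box has {1,3,6,7,8,9} → only 5 remains.
A4 = 8: row 4 has {1,2,3,4,5,6,7,9}; col 1 has {1,2,4}; box has {1,2,4,6} → only 8 remains.
F5 = 1: row 5 has {2,3,6,8}; col 6 has {2,5,6,9}; box has {2,3,4,5,6,7,8,9} → only 1 remains.
G6 = 7: row 6 has {1,2,4,5,6,8,9}; col 7 has {1,3,6,8,9}; box has {1,2,3,5,6,8,9} → only 7 remains.
C7 = 1: row 7 has {4,6}; col 3 has {2,4,6}; box has {2,6}; anti-diagonal has {2,3,5,6,7,8,9} → only 1 remains.
D7 = 9: row 7 has {1,4,6}; col 4 has {1,2,3,4,5,6,7,8}; box has {1,5,6,7} → only 9 remains.
G7 = 5: row 7 has {1,4,6,9}; col 7 has {1,3,6,7,8,9}; box has {3,4,6,8,9}; main diagonal has {1,2,3,4,6,8,9} → only 5 remains.
B8 = 4: row 8 has {1,3,5,6}; col 2 has {1,2,3,6}; box has {1,2,6}; anti-diagonal has {1,2,3,5,6,7,8,9} → only 4 remains.
G8 = 2: row 8 has {1,3,4,5,6}; col 7 has {1,3,5,6,7,8,9}; box has {3,4,5,6,8,9} → only 2 remains.
J8 = 7: row 8 has {1,2,3,4,5,6}; col 9 has {1,3,5,6,8,9}; box has {2,3,4,5,6,8,9} → only 7 remains.
B9 = 5: row 9 has {2,6,7,8,9}; col 2 has {1,2,3,4,6}; box has {1,2,4,6} → only 5 remains.
E9 = 3: row 9 has {2,5,6,7,8,9}; col 5 has {4,5,6,7,9}; box has {1,5,6,7,9} → only 3 remains.
F9 = 4: row 9 has {2,3,5,6,7,8,9}; col 6 has {1,2,5,6,9}; box has {1,3,5,6,7,9} → only 4 remains.
H9 = 1: row 9 has {2,3,4,5,6,7,8,9}; col 8 has {2,3,4,5,6,7,8,9}; box has {2,3,4,5,6,7,8,9} → only 1 remains.
E1 = 1: row 1 has {2,3,4,5,6,8,9}; col 5 has {3,4,5,6,7,9}; box has {2,4,5,6,9} → only 1 remains.
F1 = 7: row 1 has {1,2,3,4,5,6,8,9}; col 6 has {1,2,4,5,6,9}; box has {1,2,4,5,6,9} → only 7 remains.
E2 = 8: row 2 has {1,6,7}; col 5 has {1,3,4,5,6,7,9}; box has {1,2,4,5,6,7,9} → only 8 remains.
F2 = 3: row 2 has {1,6,7,8}; col 6 has {1,2,4,5,6,7,9}; box has {1,2,4,5,6,7,8,9} → only 3 remains.
G2 = 4: row 2 has {1,3,6,7,8}; col 7 has {1,2,3,5,6,7,8,9}; box has {1,3,5,6,7,8,9} → only 4 remains.
J2 = 2: row 2 has {1,3,4,6,7,8}; col 9 has {1,3,5,6,7,8,9}; box has {1,3,4,5,6,7,8,9} → only 2 remains.
C3 = 7: row 3 has {1,2,3,4,5,9}; col 3 has {1,2,4,6}; box has {1,2,3,4}; main diagonal has {1,2,3,4,5,6,8,9} → only 7 remains.
J5 = 4: row 5 has {1,2,3,6,8}; col 9 has {1,2,3,5,6,7,8,9}; box has {1,2,3,5,6,7,8,9} → only 4 remains.
C6 = 3: row 6 has {1,2,4,5,6,7,8,9}; col 3 has {1,2,4,6,7}; box has {1,2,4,6,8} → only 3 remains.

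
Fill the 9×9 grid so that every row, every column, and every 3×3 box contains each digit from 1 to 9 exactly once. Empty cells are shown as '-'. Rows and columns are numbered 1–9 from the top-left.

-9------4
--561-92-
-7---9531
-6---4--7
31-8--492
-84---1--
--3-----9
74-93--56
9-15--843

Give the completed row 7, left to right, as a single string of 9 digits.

r2c2 = 3: row 2 has {1,2,5,6,9}; col 2 has {1,4,6,7,8,9}; box has {5,7,9} → only 3 remains.
r2c9 = 8: row 2 has {1,2,3,5,6,9}; col 9 has {1,2,3,4,6,7,9}; box has {1,2,3,4,5,9} → only 8 remains.
r4c7 = 3: row 4 has {4,6,7}; col 7 has {1,4,5,8,9}; box has {1,2,4,7,9} → only 3 remains.
r4c8 = 8: row 4 has {3,4,6,7}; col 8 has {2,3,4,5,9}; box has {1,2,3,4,7,9} → only 8 remains.
r5c3 = 7: row 5 has {1,2,3,4,8,9}; col 3 has {1,3,4,5}; box has {1,3,4,6,8} → only 7 remains.
r6c8 = 6: row 6 has {1,4,8}; col 8 has {2,3,4,5,8,9}; box has {1,2,3,4,7,8,9} → only 6 remains.
r6c9 = 5: row 6 has {1,4,6,8}; col 9 has {1,2,3,4,6,7,8,9}; box has {1,2,3,4,6,7,8,9} → only 5 remains.
r8c7 = 2: row 8 has {3,4,5,6,7,9}; col 7 has {1,3,4,5,8,9}; box has {3,4,5,6,8,9} → only 2 remains.
r9c2 = 2: row 9 has {1,3,4,5,8,9}; col 2 has {1,3,4,6,7,8,9}; box has {1,3,4,7,9} → only 2 remains.
r1c8 = 7: row 1 has {4,9}; col 8 has {2,3,4,5,6,8,9}; box has {1,2,3,4,5,8,9} → only 7 remains.
r2c1 = 4: row 2 has {1,2,3,5,6,8,9}; col 1 has {3,7,9}; box has {3,5,7,9} → only 4 remains.
r2c6 = 7: row 2 has {1,2,3,4,5,6,8,9}; col 6 has {4,9}; box has {1,6,9} → only 7 remains.
r6c1 = 2: row 6 has {1,4,5,6,8}; col 1 has {3,4,7,9}; box has {1,3,4,6,7,8} → only 2 remains.
r6c6 = 3: row 6 has {1,2,4,5,6,8}; col 6 has {4,7,9}; box has {4,8} → only 3 remains.
r7c2 = 5: row 7 has {3,9}; col 2 has {1,2,3,4,6,7,8,9}; box has {1,2,3,4,7,9} → only 5 remains.
r7c7 = 7: row 7 has {3,5,9}; col 7 has {1,2,3,4,5,8,9}; box has {2,3,4,5,6,8,9} → only 7 remains.
r7c8 = 1: row 7 has {3,5,7,9}; col 8 has {2,3,4,5,6,7,8,9}; box has {2,3,4,5,6,7,8,9} → only 1 remains.
r8c3 = 8: row 8 has {2,3,4,5,6,7,9}; col 3 has {1,3,4,5,7}; box has {1,2,3,4,5,7,9} → only 8 remains.
r8c6 = 1: row 8 has {2,3,4,5,6,7,8,9}; col 6 has {3,4,7,9}; box has {3,5,9} → only 1 remains.
r9c6 = 6: row 9 has {1,2,3,4,5,8,9}; col 6 has {1,3,4,7,9}; box has {1,3,5,9} → only 6 remains.
r1c7 = 6: row 1 has {4,7,9}; col 7 has {1,2,3,4,5,7,8,9}; box has {1,2,3,4,5,7,8,9} → only 6 remains.
r4c1 = 5: row 4 has {3,4,6,7,8}; col 1 has {2,3,4,7,9}; box has {1,2,3,4,6,7,8} → only 5 remains.
r4c3 = 9: row 4 has {3,4,5,6,7,8}; col 3 has {1,3,4,5,7,8}; box has {1,2,3,4,5,6,7,8} → only 9 remains.
r4c5 = 2: row 4 has {3,4,5,6,7,8,9}; col 5 has {1,3}; box has {3,4,8} → only 2 remains.
r5c6 = 5: row 5 has {1,2,3,4,7,8,9}; col 6 has {1,3,4,6,7,9}; box has {2,3,4,8} → only 5 remains.
r6c4 = 7: row 6 has {1,2,3,4,5,6,8}; col 4 has {5,6,8,9}; box has {2,3,4,5,8} → only 7 remains.
r6c5 = 9: row 6 has {1,2,3,4,5,6,7,8}; col 5 has {1,2,3}; box has {2,3,4,5,7,8} → only 9 remains.
r7c1 = 6: row 7 has {1,3,5,7,9}; col 1 has {2,3,4,5,7,9}; box has {1,2,3,4,5,7,8,9} → only 6 remains.
r9c5 = 7: row 9 has {1,2,3,4,5,6,8,9}; col 5 has {1,2,3,9}; box has {1,3,5,6,9} → only 7 remains.
r1c3 = 2: row 1 has {4,6,7,9}; col 3 has {1,3,4,5,7,8,9}; box has {3,4,5,7,9} → only 2 remains.
r1c4 = 3: row 1 has {2,4,6,7,9}; col 4 has {5,6,7,8,9}; box has {1,6,7,9} → only 3 remains.
r1c6 = 8: row 1 has {2,3,4,6,7,9}; col 6 has {1,3,4,5,6,7,9}; box has {1,3,6,7,9} → only 8 remains.
r3c1 = 8: row 3 has {1,3,5,7,9}; col 1 has {2,3,4,5,6,7,9}; box has {2,3,4,5,7,9} → only 8 remains.
r3c3 = 6: row 3 has {1,3,5,7,8,9}; col 3 has {1,2,3,4,5,7,8,9}; box has {2,3,4,5,7,8,9} → only 6 remains.
r3c5 = 4: row 3 has {1,3,5,6,7,8,9}; col 5 has {1,2,3,7,9}; box has {1,3,6,7,8,9} → only 4 remains.
r4c4 = 1: row 4 has {2,3,4,5,6,7,8,9}; col 4 has {3,5,6,7,8,9}; box has {2,3,4,5,7,8,9} → only 1 remains.
r5c5 = 6: row 5 has {1,2,3,4,5,7,8,9}; col 5 has {1,2,3,4,7,9}; box has {1,2,3,4,5,7,8,9} → only 6 remains.
r7c5 = 8: row 7 has {1,3,5,6,7,9}; col 5 has {1,2,3,4,6,7,9}; box has {1,3,5,6,7,9} → only 8 remains.
r7c6 = 2: row 7 has {1,3,5,6,7,8,9}; col 6 has {1,3,4,5,6,7,8,9}; box has {1,3,5,6,7,8,9} → only 2 remains.
r1c1 = 1: row 1 has {2,3,4,6,7,8,9}; col 1 has {2,3,4,5,6,7,8,9}; box has {2,3,4,5,6,7,8,9} → only 1 remains.
r1c5 = 5: row 1 has {1,2,3,4,6,7,8,9}; col 5 has {1,2,3,4,6,7,8,9}; box has {1,3,4,6,7,8,9} → only 5 remains.
r3c4 = 2: row 3 has {1,3,4,5,6,7,8,9}; col 4 has {1,3,5,6,7,8,9}; box has {1,3,4,5,6,7,8,9} → only 2 remains.
r7c4 = 4: row 7 has {1,2,3,5,6,7,8,9}; col 4 has {1,2,3,5,6,7,8,9}; box has {1,2,3,5,6,7,8,9} → only 4 remains.

653482719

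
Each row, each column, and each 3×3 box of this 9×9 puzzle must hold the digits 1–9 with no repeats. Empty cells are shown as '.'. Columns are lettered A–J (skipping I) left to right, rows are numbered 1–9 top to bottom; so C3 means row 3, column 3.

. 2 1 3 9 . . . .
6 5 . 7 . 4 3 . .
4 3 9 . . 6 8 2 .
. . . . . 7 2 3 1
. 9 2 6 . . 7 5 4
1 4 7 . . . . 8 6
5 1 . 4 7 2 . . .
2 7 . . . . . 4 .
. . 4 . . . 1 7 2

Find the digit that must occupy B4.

6

H1 = 6 (sole candidate).
C2 = 8 (sole candidate).
J2 = 9 (sole candidate).
A4 = 8 (sole candidate).
B4 = 6: row 4 has {1,2,3,7,8}; col 2 has {1,2,3,4,5,7,9}; box has {1,2,4,7,8,9} → only 6 remains.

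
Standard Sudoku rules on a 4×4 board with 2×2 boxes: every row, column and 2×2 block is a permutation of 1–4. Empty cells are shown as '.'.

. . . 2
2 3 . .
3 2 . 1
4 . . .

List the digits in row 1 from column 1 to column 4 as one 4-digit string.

1432

R1C1 = 1: row 1 has {2}; col 1 has {2,3,4}; box has {2,3} → only 1 remains.
R1C2 = 4: row 1 has {1,2}; col 2 has {2,3}; box has {1,2,3} → only 4 remains.
R1C3 = 3: row 1 has {1,2,4}; col 3 has {}; box has {2} → only 3 remains.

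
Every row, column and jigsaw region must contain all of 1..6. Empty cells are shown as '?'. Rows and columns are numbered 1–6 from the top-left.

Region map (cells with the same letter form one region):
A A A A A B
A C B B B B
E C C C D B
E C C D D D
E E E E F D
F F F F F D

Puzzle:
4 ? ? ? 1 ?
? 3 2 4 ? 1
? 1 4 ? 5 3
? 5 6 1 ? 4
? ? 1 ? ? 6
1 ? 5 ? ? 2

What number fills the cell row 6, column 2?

6

row 1, column 3 = 3 (sole candidate).
row 1, column 6 = 5 (sole candidate).
row 2, column 5 = 6 (sole candidate).
row 3, column 4 = 2 (sole candidate).
row 4, column 5 = 3 (sole candidate).
row 6, column 5 = 4 (sole candidate).
row 1, column 4 = 6 (sole candidate).
row 2, column 1 = 5 (sole candidate).
row 3, column 1 = 6 (sole candidate).
row 4, column 1 = 2 (sole candidate).
row 5, column 1 = 3 (sole candidate).
row 5, column 2 = 4 (sole candidate).
row 5, column 4 = 5 (sole candidate).
row 5, column 5 = 2 (sole candidate).
row 6, column 2 = 6: row 6 has {1,2,4,5}; col 2 has {1,3,4,5}; region has {1,2,4,5} → only 6 remains.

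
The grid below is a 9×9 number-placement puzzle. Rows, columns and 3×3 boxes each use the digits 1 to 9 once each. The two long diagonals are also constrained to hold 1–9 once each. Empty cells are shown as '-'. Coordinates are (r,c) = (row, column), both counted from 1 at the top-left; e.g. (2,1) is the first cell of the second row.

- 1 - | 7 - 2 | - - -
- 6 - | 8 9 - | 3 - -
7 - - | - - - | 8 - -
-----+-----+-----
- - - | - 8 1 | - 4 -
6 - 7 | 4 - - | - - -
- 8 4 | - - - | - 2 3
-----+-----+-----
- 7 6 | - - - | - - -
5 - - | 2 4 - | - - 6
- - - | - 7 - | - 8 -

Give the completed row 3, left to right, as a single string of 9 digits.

(2,9) = 1: in row 2, 1 can only go here (every other open cell in that row sees a 1).
(2,8) = 7: in row 2, 7 can only go here (every other open cell in that row sees a 7).
(4,7) = 6: in row 4, 6 can only go here (every other open cell in that row sees a 6).
(4,9) = 7: in row 4, 7 can only go here (every other open cell in that row sees a 7).
(5,9) = 8: in row 5, 8 can only go here (every other open cell in that row sees an 8).
(6,5) = 6: in row 6, 6 can only go here (every other open cell in that row sees a 6).
(6,6) = 7: in row 6, 7 can only go here (every other open cell in that row sees a 7).
(1,8) = 6: in row 1, 6 can only go here (every other open cell in that row sees a 6).
(8,7) = 7: in row 8, 7 can only go here (every other open cell in that row sees a 7).
(5,5) = 2: in column 5, 2 can only go here (every other open cell in that column sees a 2).
(9,7) = 2: in column 7, 2 can only go here (every other open cell in that column sees a 2).
(7,1) = 2: in row 7, 2 can only go here (every other open cell in that row sees a 2).
(2,1) = 4: row 2 has {1,3,6,7,8,9}; col 1 has {2,5,6,7}; box has {1,6,7} → only 4 remains.
(2,6) = 5: row 2 has {1,3,4,6,7,8,9}; col 6 has {1,2,7}; box has {2,7,8,9} → only 5 remains.
(1,5) = 3: row 1 has {1,2,6,7}; col 5 has {2,4,6,7,8,9}; box has {2,5,7,8,9} → only 3 remains.
(2,3) = 2: row 2 has {1,3,4,5,6,7,8,9}; col 3 has {4,6,7}; box has {1,4,6,7} → only 2 remains.
(3,5) = 1: row 3 has {7,8}; col 5 has {2,3,4,6,7,8,9}; box has {2,3,5,7,8,9} → only 1 remains.
(7,5) = 5: row 7 has {2,6,7}; col 5 has {1,2,3,4,6,7,8,9}; box has {2,4,7} → only 5 remains.
(3,4) = 6: row 3 has {1,7,8}; col 4 has {2,4,7,8}; box has {1,2,3,5,7,8,9} → only 6 remains.
(3,6) = 4: row 3 has {1,6,7,8}; col 6 has {1,2,5,7}; box has {1,2,3,5,6,7,8,9} → only 4 remains.
(3,9) = 2: in row 3, 2 can only go here (every other open cell in that row sees a 2).
(4,2) = 2: in row 4, 2 can only go here (every other open cell in that row sees a 2).
(7,6) = 8: in row 7, 8 can only go here (every other open cell in that row sees an 8).
(8,3) = 8: in row 8, 8 can only go here (every other open cell in that row sees an 8).
(1,1) = 8: in row 1, 8 can only go here (every other open cell in that row sees an 8).
(8,8) = 1: in row 8, 1 can only go here (every other open cell in that row sees a 1).
(5,7) = 1: in row 5, 1 can only go here (every other open cell in that row sees a 1).
(6,1) = 1: in row 6, 1 can only go here (every other open cell in that row sees a 1).
(7,4) = 1: in row 7, 1 can only go here (every other open cell in that row sees a 1).
(7,8) = 3: in row 7, 3 can only go here (every other open cell in that row sees a 3).
(9,3) = 1: in row 9, 1 can only go here (every other open cell in that row sees a 1).
(9,9) = 5: in row 9, 5 can only go here (every other open cell in that row sees a 5).
(9,6) = 6: in row 9, 6 can only go here (every other open cell in that row sees a 6).
(4,3) = 5: in row 4, 5 can only go here (every other open cell in that row sees a 5).
(1,3) = 9: row 1 has {1,2,3,6,7,8}; col 3 has {1,2,4,5,6,7,8}; box has {1,2,4,6,7,8} → only 9 remains.
(1,9) = 4: row 1 has {1,2,3,6,7,8,9}; col 9 has {1,2,3,5,6,7,8}; box has {1,2,3,6,7,8}; anti-diagonal has {1,2,6,7,8} → only 4 remains.
(3,3) = 3: row 3 has {1,2,4,6,7,8}; col 3 has {1,2,4,5,6,7,8,9}; box has {1,2,4,6,7,8,9}; main diagonal has {1,2,5,6,7,8} → only 3 remains.
(4,4) = 9: row 4 has {1,2,4,5,6,7,8}; col 4 has {1,2,4,6,7,8}; box has {1,2,4,6,7,8}; main diagonal has {1,2,3,5,6,7,8} → only 9 remains.
(5,6) = 3: row 5 has {1,2,4,6,7,8}; col 6 has {1,2,4,5,6,7,8}; box has {1,2,4,6,7,8,9} → only 3 remains.
(6,4) = 5: row 6 has {1,2,3,4,6,7,8}; col 4 has {1,2,4,6,7,8,9}; box has {1,2,3,4,6,7,8,9}; anti-diagonal has {1,2,4,6,7,8} → only 5 remains.
(6,7) = 9: row 6 has {1,2,3,4,5,6,7,8}; col 7 has {1,2,3,6,7,8}; box has {1,2,3,4,6,7,8} → only 9 remains.
(7,7) = 4: row 7 has {1,2,3,5,6,7,8}; col 7 has {1,2,3,6,7,8,9}; box has {1,2,3,5,6,7,8}; main diagonal has {1,2,3,5,6,7,8,9} → only 4 remains.
(7,9) = 9: row 7 has {1,2,3,4,5,6,7,8}; col 9 has {1,2,3,4,5,6,7,8}; box has {1,2,3,4,5,6,7,8} → only 9 remains.
(8,6) = 9: row 8 has {1,2,4,5,6,7,8}; col 6 has {1,2,3,4,5,6,7,8}; box has {1,2,4,5,6,7,8} → only 9 remains.
(9,4) = 3: row 9 has {1,2,5,6,7,8}; col 4 has {1,2,4,5,6,7,8,9}; box has {1,2,4,5,6,7,8,9} → only 3 remains.
(1,7) = 5: row 1 has {1,2,3,4,6,7,8,9}; col 7 has {1,2,3,4,6,7,8,9}; box has {1,2,3,4,6,7,8} → only 5 remains.
(3,2) = 5: row 3 has {1,2,3,4,6,7,8}; col 2 has {1,2,6,7,8}; box has {1,2,3,4,6,7,8,9} → only 5 remains.
(3,8) = 9: row 3 has {1,2,3,4,5,6,7,8}; col 8 has {1,2,3,4,6,7,8}; box has {1,2,3,4,5,6,7,8} → only 9 remains.

753614892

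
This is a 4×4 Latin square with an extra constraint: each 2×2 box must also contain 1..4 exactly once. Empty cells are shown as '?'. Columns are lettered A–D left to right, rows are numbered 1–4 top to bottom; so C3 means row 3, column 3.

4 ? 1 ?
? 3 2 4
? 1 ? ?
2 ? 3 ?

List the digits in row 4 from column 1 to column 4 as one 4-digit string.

B1 = 2 (sole candidate).
D1 = 3 (sole candidate).
A2 = 1 (sole candidate).
A3 = 3 (sole candidate).
C3 = 4 (sole candidate).
D3 = 2 (sole candidate).
B4 = 4: row 4 has {2,3}; col 2 has {1,2,3}; box has {1,2,3} → only 4 remains.
D4 = 1: row 4 has {2,3,4}; col 4 has {2,3,4}; box has {2,3,4} → only 1 remains.

2431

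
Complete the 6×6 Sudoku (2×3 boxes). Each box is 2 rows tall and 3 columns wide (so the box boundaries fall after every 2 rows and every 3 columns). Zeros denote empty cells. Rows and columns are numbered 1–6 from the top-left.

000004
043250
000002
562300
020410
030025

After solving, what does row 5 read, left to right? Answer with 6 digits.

625413

row 3, column 2 = 1: row 3 has {2}; col 2 has {2,3,4,6}; box has {2,5,6} → only 1 remains.
row 3, column 3 = 4: row 3 has {1,2}; col 3 has {2,3}; box has {1,2,5,6} → only 4 remains.
row 3, column 5 = 6: row 3 has {1,2,4}; col 5 has {1,2,5}; box has {2,3} → only 6 remains.
row 4, column 5 = 4: row 4 has {2,3,5,6}; col 5 has {1,2,5,6}; box has {2,3,6} → only 4 remains.
row 4, column 6 = 1: row 4 has {2,3,4,5,6}; col 6 has {2,4,5}; box has {2,3,4,6} → only 1 remains.
row 5, column 1 = 6: row 5 has {1,2,4}; col 1 has {5}; box has {2,3} → only 6 remains.
row 5, column 3 = 5: row 5 has {1,2,4,6}; col 3 has {2,3,4}; box has {2,3,6} → only 5 remains.
row 5, column 6 = 3: row 5 has {1,2,4,5,6}; col 6 has {1,2,4,5}; box has {1,2,4,5} → only 3 remains.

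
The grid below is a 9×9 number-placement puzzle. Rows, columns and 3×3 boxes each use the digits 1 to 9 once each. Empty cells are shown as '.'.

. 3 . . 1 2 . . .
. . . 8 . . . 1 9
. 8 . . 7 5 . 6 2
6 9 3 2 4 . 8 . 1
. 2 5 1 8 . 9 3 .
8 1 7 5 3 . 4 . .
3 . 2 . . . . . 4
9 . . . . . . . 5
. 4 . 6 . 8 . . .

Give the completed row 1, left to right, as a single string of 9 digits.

536912748

r2c5 = 6 (sole candidate).
r3c7 = 3 (sole candidate).
r4c6 = 7 (sole candidate).
r4c8 = 5 (sole candidate).
r5c1 = 4 (sole candidate).
r5c6 = 6 (sole candidate).
r5c9 = 7 (sole candidate).
r6c6 = 9 (sole candidate).
r6c8 = 2 (sole candidate).
r6c9 = 6 (sole candidate).
r7c6 = 1 (sole candidate).
r8c5 = 2 (sole candidate).
r9c3 = 1 (sole candidate).
r9c9 = 3 (sole candidate).
r1c9 = 8: row 1 has {1,2,3}; col 9 has {1,2,3,4,5,6,7,9}; box has {1,2,3,6,9} → only 8 remains.
r2c3 = 4 (sole candidate).
r2c6 = 3 (sole candidate).
r3c1 = 1 (sole candidate).
r3c3 = 9 (sole candidate).
r3c4 = 4 (sole candidate).
r8c6 = 4 (sole candidate).
r1c3 = 6: row 1 has {1,2,3,8}; col 3 has {1,2,3,4,5,7,9}; box has {1,3,4,8,9} → only 6 remains.
r1c4 = 9: row 1 has {1,2,3,6,8}; col 4 has {1,2,4,5,6,8}; box has {1,2,3,4,5,6,7,8} → only 9 remains.
r7c4 = 7 (sole candidate).
r7c7 = 6 (sole candidate).
r8c3 = 8 (sole candidate).
r8c4 = 3 (sole candidate).
r8c8 = 7 (sole candidate).
r9c7 = 2 (sole candidate).
r9c8 = 9 (sole candidate).
r1c8 = 4: row 1 has {1,2,3,6,8,9}; col 8 has {1,2,3,5,6,7,9}; box has {1,2,3,6,8,9} → only 4 remains.
r7c2 = 5 (sole candidate).
r7c5 = 9 (sole candidate).
r7c8 = 8 (sole candidate).
r8c2 = 6 (sole candidate).
r8c7 = 1 (sole candidate).
r9c1 = 7 (sole candidate).
r9c5 = 5 (sole candidate).
r1c1 = 5: row 1 has {1,2,3,4,6,8,9}; col 1 has {1,3,4,6,7,8,9}; box has {1,3,4,6,8,9} → only 5 remains.
r1c7 = 7: row 1 has {1,2,3,4,5,6,8,9}; col 7 has {1,2,3,4,6,8,9}; box has {1,2,3,4,6,8,9} → only 7 remains.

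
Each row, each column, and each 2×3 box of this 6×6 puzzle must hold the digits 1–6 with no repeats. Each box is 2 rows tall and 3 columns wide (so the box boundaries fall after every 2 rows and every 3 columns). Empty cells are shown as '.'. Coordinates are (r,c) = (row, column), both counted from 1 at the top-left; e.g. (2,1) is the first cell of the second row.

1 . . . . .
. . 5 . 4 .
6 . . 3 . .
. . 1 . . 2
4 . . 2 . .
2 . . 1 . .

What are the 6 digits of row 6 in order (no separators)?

(2,1) = 3: row 2 has {4,5}; col 1 has {1,2,4,6}; box has {1,5} → only 3 remains.
(2,4) = 6: row 2 has {3,4,5}; col 4 has {1,2,3}; box has {4} → only 6 remains.
(2,6) = 1: row 2 has {3,4,5,6}; col 6 has {2}; box has {4,6} → only 1 remains.
(4,1) = 5: row 4 has {1,2}; col 1 has {1,2,3,4,6}; box has {1,6} → only 5 remains.
(4,4) = 4: row 4 has {1,2,5}; col 4 has {1,2,3,6}; box has {2,3} → only 4 remains.
(4,5) = 6: row 4 has {1,2,4,5}; col 5 has {4}; box has {2,3,4} → only 6 remains.
(1,4) = 5: row 1 has {1}; col 4 has {1,2,3,4,6}; box has {1,4,6} → only 5 remains.
(1,6) = 3: row 1 has {1,5}; col 6 has {1,2}; box has {1,4,5,6} → only 3 remains.
(2,2) = 2: row 2 has {1,3,4,5,6}; col 2 has {}; box has {1,3,5} → only 2 remains.
(3,2) = 4: row 3 has {3,6}; col 2 has {2}; box has {1,5,6} → only 4 remains.
(3,3) = 2: row 3 has {3,4,6}; col 3 has {1,5}; box has {1,4,5,6} → only 2 remains.
(3,6) = 5: row 3 has {2,3,4,6}; col 6 has {1,2,3}; box has {2,3,4,6} → only 5 remains.
(4,2) = 3: row 4 has {1,2,4,5,6}; col 2 has {2,4}; box has {1,2,4,5,6} → only 3 remains.
(5,6) = 6: row 5 has {2,4}; col 6 has {1,2,3,5}; box has {1,2} → only 6 remains.
(6,6) = 4: row 6 has {1,2}; col 6 has {1,2,3,5,6}; box has {1,2,6} → only 4 remains.
(1,2) = 6: row 1 has {1,3,5}; col 2 has {2,3,4}; box has {1,2,3,5} → only 6 remains.
(1,3) = 4: row 1 has {1,3,5,6}; col 3 has {1,2,5}; box has {1,2,3,5,6} → only 4 remains.
(1,5) = 2: row 1 has {1,3,4,5,6}; col 5 has {4,6}; box has {1,3,4,5,6} → only 2 remains.
(3,5) = 1: row 3 has {2,3,4,5,6}; col 5 has {2,4,6}; box has {2,3,4,5,6} → only 1 remains.
(5,3) = 3: row 5 has {2,4,6}; col 3 has {1,2,4,5}; box has {2,4} → only 3 remains.
(5,5) = 5: row 5 has {2,3,4,6}; col 5 has {1,2,4,6}; box has {1,2,4,6} → only 5 remains.
(6,2) = 5: row 6 has {1,2,4}; col 2 has {2,3,4,6}; box has {2,3,4} → only 5 remains.
(6,3) = 6: row 6 has {1,2,4,5}; col 3 has {1,2,3,4,5}; box has {2,3,4,5} → only 6 remains.
(6,5) = 3: row 6 has {1,2,4,5,6}; col 5 has {1,2,4,5,6}; box has {1,2,4,5,6} → only 3 remains.

256134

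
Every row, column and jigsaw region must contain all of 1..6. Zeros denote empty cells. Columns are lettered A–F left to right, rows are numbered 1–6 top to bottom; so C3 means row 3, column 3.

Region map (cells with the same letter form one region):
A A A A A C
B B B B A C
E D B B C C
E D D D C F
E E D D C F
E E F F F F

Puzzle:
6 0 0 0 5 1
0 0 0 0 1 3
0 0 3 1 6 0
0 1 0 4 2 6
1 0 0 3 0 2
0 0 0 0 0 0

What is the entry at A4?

3

D1 = 2: row 1 has {1,5,6}; col 4 has {1,3,4}; region has {1,5,6} → only 2 remains.
C4 = 5: row 4 has {1,2,4,6}; col 3 has {3}; region has {1,3,4} → only 5 remains.
C5 = 6: row 5 has {1,2,3}; col 3 has {3,5}; region has {1,3,4,5} → only 6 remains.
E5 = 4: row 5 has {1,2,3,6}; col 5 has {1,2,5,6}; region has {1,2,3,6} → only 4 remains.
D6 = 5: row 6 has {}; col 4 has {1,2,3,4}; region has {2,6} → only 5 remains.
E6 = 3: row 6 has {5}; col 5 has {1,2,4,5,6}; region has {2,5,6} → only 3 remains.
F6 = 4: row 6 has {3,5}; col 6 has {1,2,3,6}; region has {2,3,5,6} → only 4 remains.
C1 = 4: row 1 has {1,2,5,6}; col 3 has {3,5,6}; region has {1,2,5,6} → only 4 remains.
C2 = 2: row 2 has {1,3}; col 3 has {3,4,5,6}; region has {1,3} → only 2 remains.
D2 = 6: row 2 has {1,2,3}; col 4 has {1,2,3,4,5}; region has {1,2,3} → only 6 remains.
B3 = 2: row 3 has {1,3,6}; col 2 has {1}; region has {1,3,4,5,6} → only 2 remains.
F3 = 5: row 3 has {1,2,3,6}; col 6 has {1,2,3,4,6}; region has {1,2,3,4,6} → only 5 remains.
A4 = 3: row 4 has {1,2,4,5,6}; col 1 has {1,6}; region has {1} → only 3 remains.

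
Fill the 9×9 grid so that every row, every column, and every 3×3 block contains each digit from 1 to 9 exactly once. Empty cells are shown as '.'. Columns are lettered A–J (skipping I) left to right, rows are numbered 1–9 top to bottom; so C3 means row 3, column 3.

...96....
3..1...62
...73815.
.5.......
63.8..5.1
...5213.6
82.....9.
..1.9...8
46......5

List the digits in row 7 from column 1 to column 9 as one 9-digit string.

823415697

B8 = 7 (sole candidate).
A8 = 5 (sole candidate).
C7 = 3: row 7 has {2,8,9}; col 3 has {1}; box has {1,2,4,5,6,7,8} → only 3 remains.
C9 = 9 (sole candidate).
C3 = 6 (hidden single in row 3).
A3 = 2 (hidden single in row 3).
F1 = 2 (hidden single in row 1).
C1 = 5 (hidden single in row 1).
A4 = 1 (hidden single in row 4).
A1 = 7 (sole candidate).
A6 = 9 (sole candidate).
B1 = 1 (hidden single in row 1).
G2 = 7 (hidden single in row 2).
G9 = 2 (sole candidate).
D9 = 3 (sole candidate).
F9 = 7 (sole candidate).
H9 = 1 (sole candidate).
E9 = 8 (sole candidate).
B2 = 9 (hidden single in row 2).
B3 = 4 (sole candidate).
J3 = 9 (sole candidate).
B6 = 8 (sole candidate).
C2 = 8 (sole candidate).
F4 = 3 (hidden single in row 4).
D4 = 6 (hidden single in row 4).
G4 = 9 (hidden single in row 4).
D7 = 4: row 7 has {2,3,8,9}; col 4 has {1,3,5,6,7,8,9}; box has {3,7,8,9} → only 4 remains.
G7 = 6: row 7 has {2,3,4,8,9}; col 7 has {1,2,3,5,7,9}; box has {1,2,5,8,9} → only 6 remains.
J7 = 7: row 7 has {2,3,4,6,8,9}; col 9 has {1,2,5,6,8,9}; box has {1,2,5,6,8,9} → only 7 remains.
D8 = 2 (sole candidate).
F8 = 6 (sole candidate).
G8 = 4 (sole candidate).
H8 = 3 (sole candidate).
G1 = 8 (sole candidate).
H1 = 4 (sole candidate).
J1 = 3 (sole candidate).
J4 = 4 (sole candidate).
H6 = 7 (sole candidate).
F7 = 5: row 7 has {2,3,4,6,7,8,9}; col 6 has {1,2,3,6,7,8}; box has {2,3,4,6,7,8,9} → only 5 remains.
F2 = 4 (sole candidate).
E4 = 7 (sole candidate).
E5 = 4 (sole candidate).
F5 = 9 (sole candidate).
H5 = 2 (sole candidate).
C6 = 4 (sole candidate).
E7 = 1: row 7 has {2,3,4,5,6,7,8,9}; col 5 has {2,3,4,6,7,8,9}; box has {2,3,4,5,6,7,8,9} → only 1 remains.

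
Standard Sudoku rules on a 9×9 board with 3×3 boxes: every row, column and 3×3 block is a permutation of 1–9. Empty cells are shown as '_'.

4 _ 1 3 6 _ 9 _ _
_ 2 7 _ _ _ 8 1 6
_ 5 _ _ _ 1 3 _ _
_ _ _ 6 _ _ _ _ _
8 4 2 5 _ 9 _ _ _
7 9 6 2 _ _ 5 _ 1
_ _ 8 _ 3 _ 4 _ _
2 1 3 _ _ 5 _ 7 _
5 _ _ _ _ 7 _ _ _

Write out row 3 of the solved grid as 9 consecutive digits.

R1C2 = 8 (sole candidate).
R1C6 = 2 (sole candidate).
R1C8 = 5 (sole candidate).
R1C9 = 7 (sole candidate).
R2C6 = 4 (sole candidate).
R3C3 = 9: row 3 has {1,3,5}; col 3 has {1,2,3,6,7,8}; box has {1,2,4,5,7,8} → only 9 remains.
R4C2 = 3 (sole candidate).
R4C3 = 5 (sole candidate).
R4C6 = 8 (sole candidate).
R5C9 = 3 (sole candidate).
R6C5 = 4 (sole candidate).
R6C6 = 3 (sole candidate).
R6C8 = 8 (sole candidate).
R7C6 = 6 (sole candidate).
R8C7 = 6 (sole candidate).
R9C2 = 6 (sole candidate).
R9C3 = 4 (sole candidate).
R2C1 = 3 (sole candidate).
R2C4 = 9 (sole candidate).
R2C5 = 5 (sole candidate).
R3C1 = 6: row 3 has {1,3,5,9}; col 1 has {2,3,4,5,7,8}; box has {1,2,3,4,5,7,8,9} → only 6 remains.
R4C1 = 1 (sole candidate).
R4C5 = 7 (sole candidate).
R4C7 = 2 (sole candidate).
R5C5 = 1 (sole candidate).
R5C7 = 7 (sole candidate).
R5C8 = 6 (sole candidate).
R7C1 = 9 (sole candidate).
R7C2 = 7 (sole candidate).
R7C4 = 1 (sole candidate).
R7C8 = 2 (sole candidate).
R7C9 = 5 (sole candidate).
R9C4 = 8 (sole candidate).
R9C7 = 1 (sole candidate).
R9C9 = 9 (sole candidate).
R3C4 = 7: row 3 has {1,3,5,6,9}; col 4 has {1,2,3,5,6,8,9}; box has {1,2,3,4,5,6,9} → only 7 remains.
R3C5 = 8: row 3 has {1,3,5,6,7,9}; col 5 has {1,3,4,5,6,7}; box has {1,2,3,4,5,6,7,9} → only 8 remains.
R3C8 = 4: row 3 has {1,3,5,6,7,8,9}; col 8 has {1,2,5,6,7,8}; box has {1,3,5,6,7,8,9} → only 4 remains.
R3C9 = 2: row 3 has {1,3,4,5,6,7,8,9}; col 9 has {1,3,5,6,7,9}; box has {1,3,4,5,6,7,8,9} → only 2 remains.

659781342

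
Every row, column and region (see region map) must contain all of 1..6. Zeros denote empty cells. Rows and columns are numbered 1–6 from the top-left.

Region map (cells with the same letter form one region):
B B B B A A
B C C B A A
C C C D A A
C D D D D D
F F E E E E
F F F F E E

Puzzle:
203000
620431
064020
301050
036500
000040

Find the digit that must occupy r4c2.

r1c4 = 1 (sole candidate).
r1c5 = 6 (sole candidate).
r2c3 = 5 (sole candidate).
r3c1 = 1 (sole candidate).
r3c4 = 3 (sole candidate).
r3c6 = 5 (sole candidate).
r4c2 = 4: row 4 has {1,3,5}; col 2 has {2,3,6}; region has {1,3,5} → only 4 remains.

4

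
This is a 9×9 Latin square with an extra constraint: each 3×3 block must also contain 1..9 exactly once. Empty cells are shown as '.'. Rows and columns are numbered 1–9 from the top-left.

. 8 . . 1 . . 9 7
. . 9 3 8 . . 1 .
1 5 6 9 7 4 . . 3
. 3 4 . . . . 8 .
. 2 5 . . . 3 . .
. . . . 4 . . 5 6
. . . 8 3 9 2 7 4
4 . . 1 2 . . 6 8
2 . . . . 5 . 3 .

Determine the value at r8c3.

3

r1c1 = 3 (sole candidate).
r1c3 = 2 (sole candidate).
r1c6 = 6 (sole candidate).
r2c1 = 7 (sole candidate).
r2c2 = 4 (sole candidate).
r2c6 = 2 (sole candidate).
r2c9 = 5 (sole candidate).
r3c7 = 8 (sole candidate).
r3c8 = 2 (sole candidate).
r5c8 = 4 (sole candidate).
r7c3 = 1 (sole candidate).
r8c6 = 7 (sole candidate).
r9c5 = 6 (sole candidate).
r1c4 = 5 (sole candidate).
r1c7 = 4 (sole candidate).
r2c7 = 6 (sole candidate).
r4c6 = 1 (sole candidate).
r5c5 = 9 (sole candidate).
r5c6 = 8 (sole candidate).
r5c9 = 1 (sole candidate).
r6c6 = 3 (sole candidate).
r7c2 = 6 (sole candidate).
r8c2 = 9 (sole candidate).
r8c3 = 3: row 8 has {1,2,4,6,7,8,9}; col 3 has {1,2,4,5,6,9}; box has {1,2,4,6,9} → only 3 remains.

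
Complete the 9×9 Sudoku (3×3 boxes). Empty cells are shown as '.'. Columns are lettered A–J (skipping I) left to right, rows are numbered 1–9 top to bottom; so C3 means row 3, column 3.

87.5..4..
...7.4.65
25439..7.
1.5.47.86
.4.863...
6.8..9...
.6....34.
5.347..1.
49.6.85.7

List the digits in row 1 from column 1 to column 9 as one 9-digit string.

D4 = 2: row 4 has {1,4,5,6,7,8}; col 4 has {3,4,5,6,7,8}; box has {3,4,6,7,8,9} → only 2 remains.
G4 = 9: row 4 has {1,2,4,5,6,7,8}; col 7 has {3,4,5}; box has {6,8} → only 9 remains.
D6 = 1: row 6 has {6,8,9}; col 4 has {2,3,4,5,6,7,8}; box has {2,3,4,6,7,8,9} → only 1 remains.
E6 = 5: row 6 has {1,6,8,9}; col 5 has {4,6,7,9}; box has {1,2,3,4,6,7,8,9} → only 5 remains.
A7 = 7: row 7 has {3,4,6}; col 1 has {1,2,4,5,6,8}; box has {3,4,5,6,9} → only 7 remains.
D7 = 9: row 7 has {3,4,6,7}; col 4 has {1,2,3,4,5,6,7,8}; box has {4,6,7,8} → only 9 remains.
F8 = 2: row 8 has {1,3,4,5,7}; col 6 has {3,4,7,8,9}; box has {4,6,7,8,9} → only 2 remains.
H9 = 2: row 9 has {4,5,6,7,8,9}; col 8 has {1,4,6,7,8}; box has {1,3,4,5,7} → only 2 remains.
B4 = 3: row 4 has {1,2,4,5,6,7,8,9}; col 2 has {4,5,6,7,9}; box has {1,4,5,6,8} → only 3 remains.
A5 = 9: row 5 has {3,4,6,8}; col 1 has {1,2,4,5,6,7,8}; box has {1,3,4,5,6,8} → only 9 remains.
H5 = 5: row 5 has {3,4,6,8,9}; col 8 has {1,2,4,6,7,8}; box has {6,8,9} → only 5 remains.
B6 = 2: row 6 has {1,5,6,8,9}; col 2 has {3,4,5,6,7,9}; box has {1,3,4,5,6,8,9} → only 2 remains.
G6 = 7: row 6 has {1,2,5,6,8,9}; col 7 has {3,4,5,9}; box has {5,6,8,9} → only 7 remains.
H6 = 3: row 6 has {1,2,5,6,7,8,9}; col 8 has {1,2,4,5,6,7,8}; box has {5,6,7,8,9} → only 3 remains.
J6 = 4: row 6 has {1,2,3,5,6,7,8,9}; col 9 has {5,6,7}; box has {3,5,6,7,8,9} → only 4 remains.
E7 = 1: row 7 has {3,4,6,7,9}; col 5 has {4,5,6,7,9}; box has {2,4,6,7,8,9} → only 1 remains.
F7 = 5: row 7 has {1,3,4,6,7,9}; col 6 has {2,3,4,7,8,9}; box has {1,2,4,6,7,8,9} → only 5 remains.
J7 = 8: row 7 has {1,3,4,5,6,7,9}; col 9 has {4,5,6,7}; box has {1,2,3,4,5,7} → only 8 remains.
B8 = 8: row 8 has {1,2,3,4,5,7}; col 2 has {2,3,4,5,6,7,9}; box has {3,4,5,6,7,9} → only 8 remains.
G8 = 6: row 8 has {1,2,3,4,5,7,8}; col 7 has {3,4,5,7,9}; box has {1,2,3,4,5,7,8} → only 6 remains.
J8 = 9: row 8 has {1,2,3,4,5,6,7,8}; col 9 has {4,5,6,7,8}; box has {1,2,3,4,5,6,7,8} → only 9 remains.
C9 = 1: row 9 has {2,4,5,6,7,8,9}; col 3 has {3,4,5,8}; box has {3,4,5,6,7,8,9} → only 1 remains.
E9 = 3: row 9 has {1,2,4,5,6,7,8,9}; col 5 has {1,4,5,6,7,9}; box has {1,2,4,5,6,7,8,9} → only 3 remains.
E1 = 2: row 1 has {4,5,7,8}; col 5 has {1,3,4,5,6,7,9}; box has {3,4,5,7,9} → only 2 remains.
H1 = 9: row 1 has {2,4,5,7,8}; col 8 has {1,2,3,4,5,6,7,8}; box has {4,5,6,7} → only 9 remains.
A2 = 3: row 2 has {4,5,6,7}; col 1 has {1,2,4,5,6,7,8,9}; box has {2,4,5,7,8} → only 3 remains.
B2 = 1: row 2 has {3,4,5,6,7}; col 2 has {2,3,4,5,6,7,8,9}; box has {2,3,4,5,7,8} → only 1 remains.
C2 = 9: row 2 has {1,3,4,5,6,7}; col 3 has {1,3,4,5,8}; box has {1,2,3,4,5,7,8} → only 9 remains.
E2 = 8: row 2 has {1,3,4,5,6,7,9}; col 5 has {1,2,3,4,5,6,7,9}; box has {2,3,4,5,7,9} → only 8 remains.
G2 = 2: row 2 has {1,3,4,5,6,7,8,9}; col 7 has {3,4,5,6,7,9}; box has {4,5,6,7,9} → only 2 remains.
J3 = 1: row 3 has {2,3,4,5,7,9}; col 9 has {4,5,6,7,8,9}; box has {2,4,5,6,7,9} → only 1 remains.
C5 = 7: row 5 has {3,4,5,6,8,9}; col 3 has {1,3,4,5,8,9}; box has {1,2,3,4,5,6,8,9} → only 7 remains.
G5 = 1: row 5 has {3,4,5,6,7,8,9}; col 7 has {2,3,4,5,6,7,9}; box has {3,4,5,6,7,8,9} → only 1 remains.
J5 = 2: row 5 has {1,3,4,5,6,7,8,9}; col 9 has {1,4,5,6,7,8,9}; box has {1,3,4,5,6,7,8,9} → only 2 remains.
C7 = 2: row 7 has {1,3,4,5,6,7,8,9}; col 3 has {1,3,4,5,7,8,9}; box has {1,3,4,5,6,7,8,9} → only 2 remains.
C1 = 6: row 1 has {2,4,5,7,8,9}; col 3 has {1,2,3,4,5,7,8,9}; box has {1,2,3,4,5,7,8,9} → only 6 remains.
F1 = 1: row 1 has {2,4,5,6,7,8,9}; col 6 has {2,3,4,5,7,8,9}; box has {2,3,4,5,7,8,9} → only 1 remains.
J1 = 3: row 1 has {1,2,4,5,6,7,8,9}; col 9 has {1,2,4,5,6,7,8,9}; box has {1,2,4,5,6,7,9} → only 3 remains.

876521493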